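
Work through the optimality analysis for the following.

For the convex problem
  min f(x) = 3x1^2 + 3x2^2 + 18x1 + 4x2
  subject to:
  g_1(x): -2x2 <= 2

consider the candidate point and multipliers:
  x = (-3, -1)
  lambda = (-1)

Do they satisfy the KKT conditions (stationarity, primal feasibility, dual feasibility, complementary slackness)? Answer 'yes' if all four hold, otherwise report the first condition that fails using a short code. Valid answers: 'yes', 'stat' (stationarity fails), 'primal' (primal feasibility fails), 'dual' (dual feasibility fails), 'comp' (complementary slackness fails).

Gradient of f: grad f(x) = Q x + c = (0, -2)
Constraint values g_i(x) = a_i^T x - b_i:
  g_1((-3, -1)) = 0
Stationarity residual: grad f(x) + sum_i lambda_i a_i = (0, 0)
  -> stationarity OK
Primal feasibility (all g_i <= 0): OK
Dual feasibility (all lambda_i >= 0): FAILS
Complementary slackness (lambda_i * g_i(x) = 0 for all i): OK

Verdict: the first failing condition is dual_feasibility -> dual.

dual


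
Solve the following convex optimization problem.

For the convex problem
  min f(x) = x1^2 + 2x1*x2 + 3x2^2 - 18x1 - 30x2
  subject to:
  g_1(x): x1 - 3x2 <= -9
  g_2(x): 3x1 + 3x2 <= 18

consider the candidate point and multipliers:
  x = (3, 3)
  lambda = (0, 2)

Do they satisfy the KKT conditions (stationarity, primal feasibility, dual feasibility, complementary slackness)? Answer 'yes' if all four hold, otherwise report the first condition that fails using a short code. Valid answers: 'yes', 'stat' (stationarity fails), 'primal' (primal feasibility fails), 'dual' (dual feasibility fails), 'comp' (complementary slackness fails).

Gradient of f: grad f(x) = Q x + c = (-6, -6)
Constraint values g_i(x) = a_i^T x - b_i:
  g_1((3, 3)) = 3
  g_2((3, 3)) = 0
Stationarity residual: grad f(x) + sum_i lambda_i a_i = (0, 0)
  -> stationarity OK
Primal feasibility (all g_i <= 0): FAILS
Dual feasibility (all lambda_i >= 0): OK
Complementary slackness (lambda_i * g_i(x) = 0 for all i): OK

Verdict: the first failing condition is primal_feasibility -> primal.

primal


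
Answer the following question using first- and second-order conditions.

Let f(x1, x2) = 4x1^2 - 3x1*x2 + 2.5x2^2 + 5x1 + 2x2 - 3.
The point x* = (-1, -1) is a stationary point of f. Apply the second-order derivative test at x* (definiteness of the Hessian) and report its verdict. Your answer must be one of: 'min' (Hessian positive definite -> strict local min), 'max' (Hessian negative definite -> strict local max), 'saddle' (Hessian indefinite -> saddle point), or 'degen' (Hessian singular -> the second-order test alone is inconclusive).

Compute the Hessian H = grad^2 f:
  H = [[8, -3], [-3, 5]]
Verify stationarity: grad f(x*) = H x* + g = (0, 0).
Eigenvalues of H: 3.1459, 9.8541.
Both eigenvalues > 0, so H is positive definite -> x* is a strict local min.

min


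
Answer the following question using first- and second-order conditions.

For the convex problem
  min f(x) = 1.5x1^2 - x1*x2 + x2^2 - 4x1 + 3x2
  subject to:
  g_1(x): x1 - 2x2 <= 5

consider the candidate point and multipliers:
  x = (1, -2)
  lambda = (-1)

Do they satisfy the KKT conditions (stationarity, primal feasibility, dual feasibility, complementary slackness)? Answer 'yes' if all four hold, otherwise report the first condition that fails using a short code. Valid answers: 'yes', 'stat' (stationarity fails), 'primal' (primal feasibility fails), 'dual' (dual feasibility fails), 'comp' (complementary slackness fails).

Gradient of f: grad f(x) = Q x + c = (1, -2)
Constraint values g_i(x) = a_i^T x - b_i:
  g_1((1, -2)) = 0
Stationarity residual: grad f(x) + sum_i lambda_i a_i = (0, 0)
  -> stationarity OK
Primal feasibility (all g_i <= 0): OK
Dual feasibility (all lambda_i >= 0): FAILS
Complementary slackness (lambda_i * g_i(x) = 0 for all i): OK

Verdict: the first failing condition is dual_feasibility -> dual.

dual


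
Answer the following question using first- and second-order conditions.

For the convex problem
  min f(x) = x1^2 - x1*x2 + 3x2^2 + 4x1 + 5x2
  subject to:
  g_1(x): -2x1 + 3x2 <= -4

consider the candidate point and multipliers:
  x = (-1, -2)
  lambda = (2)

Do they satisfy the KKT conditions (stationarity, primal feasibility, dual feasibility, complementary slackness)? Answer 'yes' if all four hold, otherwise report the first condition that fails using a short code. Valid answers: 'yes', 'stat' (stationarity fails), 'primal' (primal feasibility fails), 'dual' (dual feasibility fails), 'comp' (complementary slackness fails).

Gradient of f: grad f(x) = Q x + c = (4, -6)
Constraint values g_i(x) = a_i^T x - b_i:
  g_1((-1, -2)) = 0
Stationarity residual: grad f(x) + sum_i lambda_i a_i = (0, 0)
  -> stationarity OK
Primal feasibility (all g_i <= 0): OK
Dual feasibility (all lambda_i >= 0): OK
Complementary slackness (lambda_i * g_i(x) = 0 for all i): OK

Verdict: yes, KKT holds.

yes


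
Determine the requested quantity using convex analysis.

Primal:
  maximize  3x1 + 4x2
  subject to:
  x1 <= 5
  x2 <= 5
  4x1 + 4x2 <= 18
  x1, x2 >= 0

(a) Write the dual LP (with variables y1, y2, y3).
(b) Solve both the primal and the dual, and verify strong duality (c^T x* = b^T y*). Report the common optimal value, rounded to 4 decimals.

The standard primal-dual pair for 'max c^T x s.t. A x <= b, x >= 0' is:
  Dual:  min b^T y  s.t.  A^T y >= c,  y >= 0.

So the dual LP is:
  minimize  5y1 + 5y2 + 18y3
  subject to:
    y1 + 4y3 >= 3
    y2 + 4y3 >= 4
    y1, y2, y3 >= 0

Solving the primal: x* = (0, 4.5).
  primal value c^T x* = 18.
Solving the dual: y* = (0, 0, 1).
  dual value b^T y* = 18.
Strong duality: c^T x* = b^T y*. Confirmed.

18


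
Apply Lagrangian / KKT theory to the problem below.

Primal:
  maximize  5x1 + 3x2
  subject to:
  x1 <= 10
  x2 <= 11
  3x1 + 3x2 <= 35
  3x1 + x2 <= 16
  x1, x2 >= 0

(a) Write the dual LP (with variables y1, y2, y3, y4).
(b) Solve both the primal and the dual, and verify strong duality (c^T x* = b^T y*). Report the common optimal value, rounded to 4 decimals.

The standard primal-dual pair for 'max c^T x s.t. A x <= b, x >= 0' is:
  Dual:  min b^T y  s.t.  A^T y >= c,  y >= 0.

So the dual LP is:
  minimize  10y1 + 11y2 + 35y3 + 16y4
  subject to:
    y1 + 3y3 + 3y4 >= 5
    y2 + 3y3 + y4 >= 3
    y1, y2, y3, y4 >= 0

Solving the primal: x* = (2.1667, 9.5).
  primal value c^T x* = 39.3333.
Solving the dual: y* = (0, 0, 0.6667, 1).
  dual value b^T y* = 39.3333.
Strong duality: c^T x* = b^T y*. Confirmed.

39.3333


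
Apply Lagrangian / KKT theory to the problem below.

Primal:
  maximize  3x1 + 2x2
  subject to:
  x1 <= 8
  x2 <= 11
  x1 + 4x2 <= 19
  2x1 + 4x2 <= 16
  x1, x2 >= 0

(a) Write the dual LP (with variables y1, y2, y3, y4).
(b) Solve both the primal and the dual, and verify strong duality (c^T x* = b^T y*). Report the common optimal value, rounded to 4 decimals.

The standard primal-dual pair for 'max c^T x s.t. A x <= b, x >= 0' is:
  Dual:  min b^T y  s.t.  A^T y >= c,  y >= 0.

So the dual LP is:
  minimize  8y1 + 11y2 + 19y3 + 16y4
  subject to:
    y1 + y3 + 2y4 >= 3
    y2 + 4y3 + 4y4 >= 2
    y1, y2, y3, y4 >= 0

Solving the primal: x* = (8, 0).
  primal value c^T x* = 24.
Solving the dual: y* = (2, 0, 0, 0.5).
  dual value b^T y* = 24.
Strong duality: c^T x* = b^T y*. Confirmed.

24


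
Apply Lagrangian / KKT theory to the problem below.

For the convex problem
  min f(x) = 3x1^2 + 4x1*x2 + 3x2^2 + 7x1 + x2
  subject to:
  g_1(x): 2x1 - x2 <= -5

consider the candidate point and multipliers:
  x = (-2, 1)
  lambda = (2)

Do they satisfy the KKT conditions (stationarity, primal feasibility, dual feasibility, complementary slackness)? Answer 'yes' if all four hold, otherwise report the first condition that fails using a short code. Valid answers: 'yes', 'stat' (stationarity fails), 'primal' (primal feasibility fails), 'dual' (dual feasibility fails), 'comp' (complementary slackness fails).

Gradient of f: grad f(x) = Q x + c = (-1, -1)
Constraint values g_i(x) = a_i^T x - b_i:
  g_1((-2, 1)) = 0
Stationarity residual: grad f(x) + sum_i lambda_i a_i = (3, -3)
  -> stationarity FAILS
Primal feasibility (all g_i <= 0): OK
Dual feasibility (all lambda_i >= 0): OK
Complementary slackness (lambda_i * g_i(x) = 0 for all i): OK

Verdict: the first failing condition is stationarity -> stat.

stat


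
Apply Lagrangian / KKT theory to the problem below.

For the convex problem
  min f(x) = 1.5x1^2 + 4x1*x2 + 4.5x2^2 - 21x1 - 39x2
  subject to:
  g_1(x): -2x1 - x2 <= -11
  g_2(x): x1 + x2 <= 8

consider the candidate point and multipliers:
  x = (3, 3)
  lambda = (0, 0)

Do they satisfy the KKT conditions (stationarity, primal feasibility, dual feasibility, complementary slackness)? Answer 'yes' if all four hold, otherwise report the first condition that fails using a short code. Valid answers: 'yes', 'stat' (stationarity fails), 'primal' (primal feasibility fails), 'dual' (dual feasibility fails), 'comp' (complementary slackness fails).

Gradient of f: grad f(x) = Q x + c = (0, 0)
Constraint values g_i(x) = a_i^T x - b_i:
  g_1((3, 3)) = 2
  g_2((3, 3)) = -2
Stationarity residual: grad f(x) + sum_i lambda_i a_i = (0, 0)
  -> stationarity OK
Primal feasibility (all g_i <= 0): FAILS
Dual feasibility (all lambda_i >= 0): OK
Complementary slackness (lambda_i * g_i(x) = 0 for all i): OK

Verdict: the first failing condition is primal_feasibility -> primal.

primal


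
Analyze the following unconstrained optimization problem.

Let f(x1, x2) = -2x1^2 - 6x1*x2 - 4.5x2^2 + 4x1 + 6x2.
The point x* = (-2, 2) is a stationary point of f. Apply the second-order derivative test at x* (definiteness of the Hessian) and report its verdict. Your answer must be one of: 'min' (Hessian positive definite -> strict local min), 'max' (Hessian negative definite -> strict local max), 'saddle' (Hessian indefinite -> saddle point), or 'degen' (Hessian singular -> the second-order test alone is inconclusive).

Compute the Hessian H = grad^2 f:
  H = [[-4, -6], [-6, -9]]
Verify stationarity: grad f(x*) = H x* + g = (0, 0).
Eigenvalues of H: -13, 0.
H has a zero eigenvalue (singular; negative semidefinite but not definite), so H is neither positive definite, negative definite, nor indefinite. The second-order test alone is inconclusive -> degen.
(Indeed, f is constant along the null direction of H through x*, so x* is not a strict local extremum.)

degen


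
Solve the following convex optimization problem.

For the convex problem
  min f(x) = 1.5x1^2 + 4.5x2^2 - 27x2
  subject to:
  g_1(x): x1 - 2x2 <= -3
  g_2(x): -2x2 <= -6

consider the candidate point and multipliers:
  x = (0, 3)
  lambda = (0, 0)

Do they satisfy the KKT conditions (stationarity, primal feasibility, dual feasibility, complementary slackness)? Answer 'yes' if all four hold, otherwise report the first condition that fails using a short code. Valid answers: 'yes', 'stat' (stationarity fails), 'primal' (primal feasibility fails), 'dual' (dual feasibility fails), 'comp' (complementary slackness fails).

Gradient of f: grad f(x) = Q x + c = (0, 0)
Constraint values g_i(x) = a_i^T x - b_i:
  g_1((0, 3)) = -3
  g_2((0, 3)) = 0
Stationarity residual: grad f(x) + sum_i lambda_i a_i = (0, 0)
  -> stationarity OK
Primal feasibility (all g_i <= 0): OK
Dual feasibility (all lambda_i >= 0): OK
Complementary slackness (lambda_i * g_i(x) = 0 for all i): OK

Verdict: yes, KKT holds.

yes


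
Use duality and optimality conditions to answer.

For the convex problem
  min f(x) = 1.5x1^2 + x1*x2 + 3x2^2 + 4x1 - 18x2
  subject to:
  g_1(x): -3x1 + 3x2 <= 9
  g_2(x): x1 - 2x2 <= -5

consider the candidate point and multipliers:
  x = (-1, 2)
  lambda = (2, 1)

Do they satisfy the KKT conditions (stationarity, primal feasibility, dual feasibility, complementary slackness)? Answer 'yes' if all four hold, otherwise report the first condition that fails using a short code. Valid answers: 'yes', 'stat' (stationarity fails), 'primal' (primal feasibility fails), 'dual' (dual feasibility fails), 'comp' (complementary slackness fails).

Gradient of f: grad f(x) = Q x + c = (3, -7)
Constraint values g_i(x) = a_i^T x - b_i:
  g_1((-1, 2)) = 0
  g_2((-1, 2)) = 0
Stationarity residual: grad f(x) + sum_i lambda_i a_i = (-2, -3)
  -> stationarity FAILS
Primal feasibility (all g_i <= 0): OK
Dual feasibility (all lambda_i >= 0): OK
Complementary slackness (lambda_i * g_i(x) = 0 for all i): OK

Verdict: the first failing condition is stationarity -> stat.

stat


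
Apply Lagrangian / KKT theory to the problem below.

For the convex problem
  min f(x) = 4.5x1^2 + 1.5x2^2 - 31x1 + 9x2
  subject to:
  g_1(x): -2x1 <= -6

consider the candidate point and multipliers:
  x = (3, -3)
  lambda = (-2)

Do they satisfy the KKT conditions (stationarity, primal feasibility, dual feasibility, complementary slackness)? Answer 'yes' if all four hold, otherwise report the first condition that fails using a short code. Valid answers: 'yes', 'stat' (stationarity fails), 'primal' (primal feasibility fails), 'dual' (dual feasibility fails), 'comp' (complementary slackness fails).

Gradient of f: grad f(x) = Q x + c = (-4, 0)
Constraint values g_i(x) = a_i^T x - b_i:
  g_1((3, -3)) = 0
Stationarity residual: grad f(x) + sum_i lambda_i a_i = (0, 0)
  -> stationarity OK
Primal feasibility (all g_i <= 0): OK
Dual feasibility (all lambda_i >= 0): FAILS
Complementary slackness (lambda_i * g_i(x) = 0 for all i): OK

Verdict: the first failing condition is dual_feasibility -> dual.

dual


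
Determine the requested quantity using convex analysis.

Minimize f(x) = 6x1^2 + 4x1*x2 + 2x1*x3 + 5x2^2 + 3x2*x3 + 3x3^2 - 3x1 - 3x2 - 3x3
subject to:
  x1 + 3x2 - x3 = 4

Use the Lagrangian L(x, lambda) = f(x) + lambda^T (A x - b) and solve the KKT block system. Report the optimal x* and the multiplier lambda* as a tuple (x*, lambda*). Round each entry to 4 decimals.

Form the Lagrangian:
  L(x, lambda) = (1/2) x^T Q x + c^T x + lambda^T (A x - b)
Stationarity (grad_x L = 0): Q x + c + A^T lambda = 0.
Primal feasibility: A x = b.

This gives the KKT block system:
  [ Q   A^T ] [ x     ]   [-c ]
  [ A    0  ] [ lambda ] = [ b ]

Solving the linear system:
  x*      = (0.1661, 1.1079, -0.5101)
  lambda* = (-2.4045)
  f(x*)   = 3.6631

x* = (0.1661, 1.1079, -0.5101), lambda* = (-2.4045)


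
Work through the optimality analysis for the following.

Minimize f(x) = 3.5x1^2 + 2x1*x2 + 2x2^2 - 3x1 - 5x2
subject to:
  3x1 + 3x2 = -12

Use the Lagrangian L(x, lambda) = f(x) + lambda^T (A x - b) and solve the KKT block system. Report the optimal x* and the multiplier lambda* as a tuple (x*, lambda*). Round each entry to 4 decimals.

Form the Lagrangian:
  L(x, lambda) = (1/2) x^T Q x + c^T x + lambda^T (A x - b)
Stationarity (grad_x L = 0): Q x + c + A^T lambda = 0.
Primal feasibility: A x = b.

This gives the KKT block system:
  [ Q   A^T ] [ x     ]   [-c ]
  [ A    0  ] [ lambda ] = [ b ]

Solving the linear system:
  x*      = (-1.4286, -2.5714)
  lambda* = (6.0476)
  f(x*)   = 44.8571

x* = (-1.4286, -2.5714), lambda* = (6.0476)


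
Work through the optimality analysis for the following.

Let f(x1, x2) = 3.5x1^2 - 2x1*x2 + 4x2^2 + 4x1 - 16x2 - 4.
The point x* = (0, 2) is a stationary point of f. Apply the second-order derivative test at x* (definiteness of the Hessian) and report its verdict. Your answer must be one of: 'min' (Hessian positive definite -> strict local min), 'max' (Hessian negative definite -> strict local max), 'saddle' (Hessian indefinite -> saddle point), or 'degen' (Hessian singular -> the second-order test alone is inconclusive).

Compute the Hessian H = grad^2 f:
  H = [[7, -2], [-2, 8]]
Verify stationarity: grad f(x*) = H x* + g = (0, 0).
Eigenvalues of H: 5.4384, 9.5616.
Both eigenvalues > 0, so H is positive definite -> x* is a strict local min.

min


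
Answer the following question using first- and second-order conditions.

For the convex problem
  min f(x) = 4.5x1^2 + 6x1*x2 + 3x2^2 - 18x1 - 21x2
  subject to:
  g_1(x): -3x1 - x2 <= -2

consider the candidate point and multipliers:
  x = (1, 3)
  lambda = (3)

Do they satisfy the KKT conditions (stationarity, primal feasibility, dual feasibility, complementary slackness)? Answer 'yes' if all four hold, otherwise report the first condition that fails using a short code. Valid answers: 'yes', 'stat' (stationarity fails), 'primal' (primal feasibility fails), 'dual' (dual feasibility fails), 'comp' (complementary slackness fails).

Gradient of f: grad f(x) = Q x + c = (9, 3)
Constraint values g_i(x) = a_i^T x - b_i:
  g_1((1, 3)) = -4
Stationarity residual: grad f(x) + sum_i lambda_i a_i = (0, 0)
  -> stationarity OK
Primal feasibility (all g_i <= 0): OK
Dual feasibility (all lambda_i >= 0): OK
Complementary slackness (lambda_i * g_i(x) = 0 for all i): FAILS

Verdict: the first failing condition is complementary_slackness -> comp.

comp


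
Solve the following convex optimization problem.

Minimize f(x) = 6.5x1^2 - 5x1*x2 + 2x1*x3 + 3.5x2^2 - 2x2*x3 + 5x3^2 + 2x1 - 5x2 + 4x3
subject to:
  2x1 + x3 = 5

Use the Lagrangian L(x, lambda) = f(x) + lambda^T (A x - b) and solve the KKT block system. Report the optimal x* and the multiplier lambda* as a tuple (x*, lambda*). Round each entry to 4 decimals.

Form the Lagrangian:
  L(x, lambda) = (1/2) x^T Q x + c^T x + lambda^T (A x - b)
Stationarity (grad_x L = 0): Q x + c + A^T lambda = 0.
Primal feasibility: A x = b.

This gives the KKT block system:
  [ Q   A^T ] [ x     ]   [-c ]
  [ A    0  ] [ lambda ] = [ b ]

Solving the linear system:
  x*      = (2.1879, 2.4554, 0.6242)
  lambda* = (-9.707)
  f(x*)   = 21.5653

x* = (2.1879, 2.4554, 0.6242), lambda* = (-9.707)


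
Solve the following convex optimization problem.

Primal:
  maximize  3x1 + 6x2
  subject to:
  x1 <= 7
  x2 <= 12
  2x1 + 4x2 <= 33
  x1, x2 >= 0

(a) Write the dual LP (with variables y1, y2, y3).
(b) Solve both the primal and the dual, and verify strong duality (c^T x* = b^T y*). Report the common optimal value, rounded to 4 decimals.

The standard primal-dual pair for 'max c^T x s.t. A x <= b, x >= 0' is:
  Dual:  min b^T y  s.t.  A^T y >= c,  y >= 0.

So the dual LP is:
  minimize  7y1 + 12y2 + 33y3
  subject to:
    y1 + 2y3 >= 3
    y2 + 4y3 >= 6
    y1, y2, y3 >= 0

Solving the primal: x* = (0, 8.25).
  primal value c^T x* = 49.5.
Solving the dual: y* = (0, 0, 1.5).
  dual value b^T y* = 49.5.
Strong duality: c^T x* = b^T y*. Confirmed.

49.5


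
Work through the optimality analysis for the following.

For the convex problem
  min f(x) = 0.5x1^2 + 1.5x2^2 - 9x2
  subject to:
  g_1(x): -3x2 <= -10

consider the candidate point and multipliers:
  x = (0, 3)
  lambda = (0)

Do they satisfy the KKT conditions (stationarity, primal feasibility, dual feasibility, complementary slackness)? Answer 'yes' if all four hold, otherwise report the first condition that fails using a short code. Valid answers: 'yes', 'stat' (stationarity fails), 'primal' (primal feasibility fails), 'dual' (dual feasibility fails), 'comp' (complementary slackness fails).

Gradient of f: grad f(x) = Q x + c = (0, 0)
Constraint values g_i(x) = a_i^T x - b_i:
  g_1((0, 3)) = 1
Stationarity residual: grad f(x) + sum_i lambda_i a_i = (0, 0)
  -> stationarity OK
Primal feasibility (all g_i <= 0): FAILS
Dual feasibility (all lambda_i >= 0): OK
Complementary slackness (lambda_i * g_i(x) = 0 for all i): OK

Verdict: the first failing condition is primal_feasibility -> primal.

primal


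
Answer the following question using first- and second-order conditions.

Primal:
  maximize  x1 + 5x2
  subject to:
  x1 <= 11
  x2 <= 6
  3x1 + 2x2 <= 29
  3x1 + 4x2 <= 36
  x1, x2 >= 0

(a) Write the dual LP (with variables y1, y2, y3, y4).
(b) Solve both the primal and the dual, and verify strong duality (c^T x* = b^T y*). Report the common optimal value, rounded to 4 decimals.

The standard primal-dual pair for 'max c^T x s.t. A x <= b, x >= 0' is:
  Dual:  min b^T y  s.t.  A^T y >= c,  y >= 0.

So the dual LP is:
  minimize  11y1 + 6y2 + 29y3 + 36y4
  subject to:
    y1 + 3y3 + 3y4 >= 1
    y2 + 2y3 + 4y4 >= 5
    y1, y2, y3, y4 >= 0

Solving the primal: x* = (4, 6).
  primal value c^T x* = 34.
Solving the dual: y* = (0, 3.6667, 0, 0.3333).
  dual value b^T y* = 34.
Strong duality: c^T x* = b^T y*. Confirmed.

34


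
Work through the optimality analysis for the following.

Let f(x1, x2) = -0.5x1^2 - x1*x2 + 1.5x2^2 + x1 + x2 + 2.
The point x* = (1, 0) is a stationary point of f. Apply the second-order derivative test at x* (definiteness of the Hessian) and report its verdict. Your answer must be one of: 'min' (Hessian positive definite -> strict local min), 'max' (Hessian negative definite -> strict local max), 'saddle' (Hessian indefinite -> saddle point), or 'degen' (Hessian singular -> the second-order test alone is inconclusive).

Compute the Hessian H = grad^2 f:
  H = [[-1, -1], [-1, 3]]
Verify stationarity: grad f(x*) = H x* + g = (0, 0).
Eigenvalues of H: -1.2361, 3.2361.
Eigenvalues have mixed signs, so H is indefinite -> x* is a saddle point.

saddle


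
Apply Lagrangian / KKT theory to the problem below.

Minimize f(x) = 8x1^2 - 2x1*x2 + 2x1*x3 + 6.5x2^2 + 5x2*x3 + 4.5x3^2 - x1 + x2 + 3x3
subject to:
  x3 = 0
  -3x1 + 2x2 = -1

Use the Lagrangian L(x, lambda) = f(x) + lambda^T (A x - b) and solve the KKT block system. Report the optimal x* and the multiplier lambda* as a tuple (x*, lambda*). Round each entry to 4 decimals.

Form the Lagrangian:
  L(x, lambda) = (1/2) x^T Q x + c^T x + lambda^T (A x - b)
Stationarity (grad_x L = 0): Q x + c + A^T lambda = 0.
Primal feasibility: A x = b.

This gives the KKT block system:
  [ Q   A^T ] [ x     ]   [-c ]
  [ A    0  ] [ lambda ] = [ b ]

Solving the linear system:
  x*      = (0.2102, -0.1847, 0)
  lambda* = (-2.4968, 0.9108)
  f(x*)   = 0.258

x* = (0.2102, -0.1847, 0), lambda* = (-2.4968, 0.9108)


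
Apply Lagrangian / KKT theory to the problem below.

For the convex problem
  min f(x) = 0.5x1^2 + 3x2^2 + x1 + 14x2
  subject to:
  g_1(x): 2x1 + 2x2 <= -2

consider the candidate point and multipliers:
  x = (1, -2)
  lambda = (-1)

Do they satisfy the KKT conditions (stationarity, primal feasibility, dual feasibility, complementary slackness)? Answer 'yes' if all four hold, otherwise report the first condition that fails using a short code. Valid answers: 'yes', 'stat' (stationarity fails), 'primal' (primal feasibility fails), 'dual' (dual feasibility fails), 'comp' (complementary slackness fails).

Gradient of f: grad f(x) = Q x + c = (2, 2)
Constraint values g_i(x) = a_i^T x - b_i:
  g_1((1, -2)) = 0
Stationarity residual: grad f(x) + sum_i lambda_i a_i = (0, 0)
  -> stationarity OK
Primal feasibility (all g_i <= 0): OK
Dual feasibility (all lambda_i >= 0): FAILS
Complementary slackness (lambda_i * g_i(x) = 0 for all i): OK

Verdict: the first failing condition is dual_feasibility -> dual.

dual


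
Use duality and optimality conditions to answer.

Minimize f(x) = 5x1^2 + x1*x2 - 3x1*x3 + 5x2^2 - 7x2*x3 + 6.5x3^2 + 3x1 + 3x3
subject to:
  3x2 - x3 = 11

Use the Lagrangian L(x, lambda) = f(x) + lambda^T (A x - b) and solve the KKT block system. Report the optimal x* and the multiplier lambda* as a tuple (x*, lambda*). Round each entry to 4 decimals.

Form the Lagrangian:
  L(x, lambda) = (1/2) x^T Q x + c^T x + lambda^T (A x - b)
Stationarity (grad_x L = 0): Q x + c + A^T lambda = 0.
Primal feasibility: A x = b.

This gives the KKT block system:
  [ Q   A^T ] [ x     ]   [-c ]
  [ A    0  ] [ lambda ] = [ b ]

Solving the linear system:
  x*      = (-0.402, 3.9975, 0.9924)
  lambda* = (-10.8753)
  f(x*)   = 60.6997

x* = (-0.402, 3.9975, 0.9924), lambda* = (-10.8753)


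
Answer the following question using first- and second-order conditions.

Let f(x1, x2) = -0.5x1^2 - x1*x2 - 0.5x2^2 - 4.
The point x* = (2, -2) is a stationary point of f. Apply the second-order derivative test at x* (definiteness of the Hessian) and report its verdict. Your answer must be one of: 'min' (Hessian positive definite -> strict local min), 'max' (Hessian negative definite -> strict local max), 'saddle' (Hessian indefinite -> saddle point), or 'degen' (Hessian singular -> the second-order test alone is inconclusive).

Compute the Hessian H = grad^2 f:
  H = [[-1, -1], [-1, -1]]
Verify stationarity: grad f(x*) = H x* + g = (0, 0).
Eigenvalues of H: -2, 0.
H has a zero eigenvalue (singular; negative semidefinite but not definite), so H is neither positive definite, negative definite, nor indefinite. The second-order test alone is inconclusive -> degen.
(Indeed, f is constant along the null direction of H through x*, so x* is not a strict local extremum.)

degen


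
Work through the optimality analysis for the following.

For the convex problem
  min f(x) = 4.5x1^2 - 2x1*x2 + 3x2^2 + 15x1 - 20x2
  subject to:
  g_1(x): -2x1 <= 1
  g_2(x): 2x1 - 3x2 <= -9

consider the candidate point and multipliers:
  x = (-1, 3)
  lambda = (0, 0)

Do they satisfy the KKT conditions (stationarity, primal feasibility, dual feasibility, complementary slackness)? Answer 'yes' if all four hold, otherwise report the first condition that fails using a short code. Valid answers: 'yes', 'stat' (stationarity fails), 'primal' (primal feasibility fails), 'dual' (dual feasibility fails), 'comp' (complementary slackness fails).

Gradient of f: grad f(x) = Q x + c = (0, 0)
Constraint values g_i(x) = a_i^T x - b_i:
  g_1((-1, 3)) = 1
  g_2((-1, 3)) = -2
Stationarity residual: grad f(x) + sum_i lambda_i a_i = (0, 0)
  -> stationarity OK
Primal feasibility (all g_i <= 0): FAILS
Dual feasibility (all lambda_i >= 0): OK
Complementary slackness (lambda_i * g_i(x) = 0 for all i): OK

Verdict: the first failing condition is primal_feasibility -> primal.

primal


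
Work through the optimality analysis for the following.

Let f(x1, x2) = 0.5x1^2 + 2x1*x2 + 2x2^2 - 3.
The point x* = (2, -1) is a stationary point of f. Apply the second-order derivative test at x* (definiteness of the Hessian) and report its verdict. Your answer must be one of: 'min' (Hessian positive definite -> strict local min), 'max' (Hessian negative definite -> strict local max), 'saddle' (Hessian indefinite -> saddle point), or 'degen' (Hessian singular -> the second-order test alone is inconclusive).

Compute the Hessian H = grad^2 f:
  H = [[1, 2], [2, 4]]
Verify stationarity: grad f(x*) = H x* + g = (0, 0).
Eigenvalues of H: 0, 5.
H has a zero eigenvalue (singular; positive semidefinite but not definite), so H is neither positive definite, negative definite, nor indefinite. The second-order test alone is inconclusive -> degen.
(Indeed, f is constant along the null direction of H through x*, so x* is not a strict local extremum.)

degen


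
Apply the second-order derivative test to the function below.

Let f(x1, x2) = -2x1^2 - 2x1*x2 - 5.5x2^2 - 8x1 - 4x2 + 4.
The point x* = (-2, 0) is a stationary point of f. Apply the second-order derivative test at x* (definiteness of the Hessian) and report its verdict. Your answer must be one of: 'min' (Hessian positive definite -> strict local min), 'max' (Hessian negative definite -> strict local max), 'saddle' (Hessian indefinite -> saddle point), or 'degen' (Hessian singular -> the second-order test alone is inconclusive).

Compute the Hessian H = grad^2 f:
  H = [[-4, -2], [-2, -11]]
Verify stationarity: grad f(x*) = H x* + g = (0, 0).
Eigenvalues of H: -11.5311, -3.4689.
Both eigenvalues < 0, so H is negative definite -> x* is a strict local max.

max


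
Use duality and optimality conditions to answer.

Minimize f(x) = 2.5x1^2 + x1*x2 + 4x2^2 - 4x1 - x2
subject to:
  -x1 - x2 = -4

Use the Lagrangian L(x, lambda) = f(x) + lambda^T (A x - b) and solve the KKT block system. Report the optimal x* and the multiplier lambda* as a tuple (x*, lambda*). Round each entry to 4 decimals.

Form the Lagrangian:
  L(x, lambda) = (1/2) x^T Q x + c^T x + lambda^T (A x - b)
Stationarity (grad_x L = 0): Q x + c + A^T lambda = 0.
Primal feasibility: A x = b.

This gives the KKT block system:
  [ Q   A^T ] [ x     ]   [-c ]
  [ A    0  ] [ lambda ] = [ b ]

Solving the linear system:
  x*      = (2.8182, 1.1818)
  lambda* = (11.2727)
  f(x*)   = 16.3182

x* = (2.8182, 1.1818), lambda* = (11.2727)


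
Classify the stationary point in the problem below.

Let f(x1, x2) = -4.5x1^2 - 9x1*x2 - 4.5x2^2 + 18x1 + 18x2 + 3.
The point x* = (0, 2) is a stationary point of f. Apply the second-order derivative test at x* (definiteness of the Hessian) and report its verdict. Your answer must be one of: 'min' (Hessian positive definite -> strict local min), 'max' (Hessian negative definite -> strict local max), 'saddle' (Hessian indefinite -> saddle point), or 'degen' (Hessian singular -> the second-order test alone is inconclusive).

Compute the Hessian H = grad^2 f:
  H = [[-9, -9], [-9, -9]]
Verify stationarity: grad f(x*) = H x* + g = (0, 0).
Eigenvalues of H: -18, 0.
H has a zero eigenvalue (singular; negative semidefinite but not definite), so H is neither positive definite, negative definite, nor indefinite. The second-order test alone is inconclusive -> degen.
(Indeed, f is constant along the null direction of H through x*, so x* is not a strict local extremum.)

degen


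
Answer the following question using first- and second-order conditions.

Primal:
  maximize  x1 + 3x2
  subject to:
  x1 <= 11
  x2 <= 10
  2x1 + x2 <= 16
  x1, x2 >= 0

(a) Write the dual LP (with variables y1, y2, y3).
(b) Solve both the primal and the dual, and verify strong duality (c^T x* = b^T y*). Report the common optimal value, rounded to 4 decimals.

The standard primal-dual pair for 'max c^T x s.t. A x <= b, x >= 0' is:
  Dual:  min b^T y  s.t.  A^T y >= c,  y >= 0.

So the dual LP is:
  minimize  11y1 + 10y2 + 16y3
  subject to:
    y1 + 2y3 >= 1
    y2 + y3 >= 3
    y1, y2, y3 >= 0

Solving the primal: x* = (3, 10).
  primal value c^T x* = 33.
Solving the dual: y* = (0, 2.5, 0.5).
  dual value b^T y* = 33.
Strong duality: c^T x* = b^T y*. Confirmed.

33


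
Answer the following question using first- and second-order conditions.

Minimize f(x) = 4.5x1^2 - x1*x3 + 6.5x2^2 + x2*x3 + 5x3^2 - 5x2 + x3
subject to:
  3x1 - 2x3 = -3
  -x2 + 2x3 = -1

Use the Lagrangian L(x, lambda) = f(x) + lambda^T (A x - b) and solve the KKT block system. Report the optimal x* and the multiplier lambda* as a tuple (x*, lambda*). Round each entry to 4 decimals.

Form the Lagrangian:
  L(x, lambda) = (1/2) x^T Q x + c^T x + lambda^T (A x - b)
Stationarity (grad_x L = 0): Q x + c + A^T lambda = 0.
Primal feasibility: A x = b.

This gives the KKT block system:
  [ Q   A^T ] [ x     ]   [-c ]
  [ A    0  ] [ lambda ] = [ b ]

Solving the linear system:
  x*      = (-1.1262, 0.6214, -0.1893)
  lambda* = (3.3155, 2.8883)
  f(x*)   = 4.7694

x* = (-1.1262, 0.6214, -0.1893), lambda* = (3.3155, 2.8883)


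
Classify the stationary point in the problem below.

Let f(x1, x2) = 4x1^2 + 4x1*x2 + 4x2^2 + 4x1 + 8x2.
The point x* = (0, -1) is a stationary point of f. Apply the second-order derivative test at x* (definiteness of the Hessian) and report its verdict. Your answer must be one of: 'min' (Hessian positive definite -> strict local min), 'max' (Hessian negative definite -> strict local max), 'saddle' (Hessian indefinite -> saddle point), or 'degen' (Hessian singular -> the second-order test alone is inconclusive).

Compute the Hessian H = grad^2 f:
  H = [[8, 4], [4, 8]]
Verify stationarity: grad f(x*) = H x* + g = (0, 0).
Eigenvalues of H: 4, 12.
Both eigenvalues > 0, so H is positive definite -> x* is a strict local min.

min


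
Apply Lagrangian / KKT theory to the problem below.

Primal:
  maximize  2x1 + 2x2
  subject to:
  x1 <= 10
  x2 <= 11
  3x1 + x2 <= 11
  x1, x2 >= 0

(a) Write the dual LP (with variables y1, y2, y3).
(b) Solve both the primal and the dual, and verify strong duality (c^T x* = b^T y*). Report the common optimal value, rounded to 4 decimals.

The standard primal-dual pair for 'max c^T x s.t. A x <= b, x >= 0' is:
  Dual:  min b^T y  s.t.  A^T y >= c,  y >= 0.

So the dual LP is:
  minimize  10y1 + 11y2 + 11y3
  subject to:
    y1 + 3y3 >= 2
    y2 + y3 >= 2
    y1, y2, y3 >= 0

Solving the primal: x* = (0, 11).
  primal value c^T x* = 22.
Solving the dual: y* = (0, 1.3333, 0.6667).
  dual value b^T y* = 22.
Strong duality: c^T x* = b^T y*. Confirmed.

22


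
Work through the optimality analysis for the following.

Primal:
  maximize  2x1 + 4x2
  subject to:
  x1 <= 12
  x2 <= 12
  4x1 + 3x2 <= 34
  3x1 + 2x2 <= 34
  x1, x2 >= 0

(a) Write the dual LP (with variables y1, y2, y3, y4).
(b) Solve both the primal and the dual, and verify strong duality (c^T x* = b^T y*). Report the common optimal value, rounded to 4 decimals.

The standard primal-dual pair for 'max c^T x s.t. A x <= b, x >= 0' is:
  Dual:  min b^T y  s.t.  A^T y >= c,  y >= 0.

So the dual LP is:
  minimize  12y1 + 12y2 + 34y3 + 34y4
  subject to:
    y1 + 4y3 + 3y4 >= 2
    y2 + 3y3 + 2y4 >= 4
    y1, y2, y3, y4 >= 0

Solving the primal: x* = (0, 11.3333).
  primal value c^T x* = 45.3333.
Solving the dual: y* = (0, 0, 1.3333, 0).
  dual value b^T y* = 45.3333.
Strong duality: c^T x* = b^T y*. Confirmed.

45.3333


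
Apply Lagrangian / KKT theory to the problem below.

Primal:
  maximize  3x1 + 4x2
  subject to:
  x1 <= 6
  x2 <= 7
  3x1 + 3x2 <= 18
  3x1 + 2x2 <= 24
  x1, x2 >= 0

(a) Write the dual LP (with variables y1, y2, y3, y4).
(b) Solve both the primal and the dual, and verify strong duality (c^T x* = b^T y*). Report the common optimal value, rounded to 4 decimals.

The standard primal-dual pair for 'max c^T x s.t. A x <= b, x >= 0' is:
  Dual:  min b^T y  s.t.  A^T y >= c,  y >= 0.

So the dual LP is:
  minimize  6y1 + 7y2 + 18y3 + 24y4
  subject to:
    y1 + 3y3 + 3y4 >= 3
    y2 + 3y3 + 2y4 >= 4
    y1, y2, y3, y4 >= 0

Solving the primal: x* = (0, 6).
  primal value c^T x* = 24.
Solving the dual: y* = (0, 0, 1.3333, 0).
  dual value b^T y* = 24.
Strong duality: c^T x* = b^T y*. Confirmed.

24


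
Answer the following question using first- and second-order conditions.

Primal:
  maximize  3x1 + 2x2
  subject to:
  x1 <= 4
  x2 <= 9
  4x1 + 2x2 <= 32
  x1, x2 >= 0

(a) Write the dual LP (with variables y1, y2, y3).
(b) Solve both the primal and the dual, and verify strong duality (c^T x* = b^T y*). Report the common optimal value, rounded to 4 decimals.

The standard primal-dual pair for 'max c^T x s.t. A x <= b, x >= 0' is:
  Dual:  min b^T y  s.t.  A^T y >= c,  y >= 0.

So the dual LP is:
  minimize  4y1 + 9y2 + 32y3
  subject to:
    y1 + 4y3 >= 3
    y2 + 2y3 >= 2
    y1, y2, y3 >= 0

Solving the primal: x* = (3.5, 9).
  primal value c^T x* = 28.5.
Solving the dual: y* = (0, 0.5, 0.75).
  dual value b^T y* = 28.5.
Strong duality: c^T x* = b^T y*. Confirmed.

28.5


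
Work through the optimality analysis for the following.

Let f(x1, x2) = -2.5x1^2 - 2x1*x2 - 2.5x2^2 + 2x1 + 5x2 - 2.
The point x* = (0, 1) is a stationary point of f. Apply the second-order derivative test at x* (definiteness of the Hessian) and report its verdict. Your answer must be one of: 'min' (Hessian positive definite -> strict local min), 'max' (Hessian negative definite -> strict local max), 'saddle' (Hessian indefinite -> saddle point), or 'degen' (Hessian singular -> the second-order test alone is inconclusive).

Compute the Hessian H = grad^2 f:
  H = [[-5, -2], [-2, -5]]
Verify stationarity: grad f(x*) = H x* + g = (0, 0).
Eigenvalues of H: -7, -3.
Both eigenvalues < 0, so H is negative definite -> x* is a strict local max.

max


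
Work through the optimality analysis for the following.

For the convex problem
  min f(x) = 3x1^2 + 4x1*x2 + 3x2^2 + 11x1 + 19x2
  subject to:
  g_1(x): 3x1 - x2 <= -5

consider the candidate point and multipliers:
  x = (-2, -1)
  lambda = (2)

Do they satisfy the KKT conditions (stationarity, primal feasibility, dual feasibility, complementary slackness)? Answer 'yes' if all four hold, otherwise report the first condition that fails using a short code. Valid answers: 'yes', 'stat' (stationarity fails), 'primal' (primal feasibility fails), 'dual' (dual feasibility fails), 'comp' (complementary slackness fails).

Gradient of f: grad f(x) = Q x + c = (-5, 5)
Constraint values g_i(x) = a_i^T x - b_i:
  g_1((-2, -1)) = 0
Stationarity residual: grad f(x) + sum_i lambda_i a_i = (1, 3)
  -> stationarity FAILS
Primal feasibility (all g_i <= 0): OK
Dual feasibility (all lambda_i >= 0): OK
Complementary slackness (lambda_i * g_i(x) = 0 for all i): OK

Verdict: the first failing condition is stationarity -> stat.

stat


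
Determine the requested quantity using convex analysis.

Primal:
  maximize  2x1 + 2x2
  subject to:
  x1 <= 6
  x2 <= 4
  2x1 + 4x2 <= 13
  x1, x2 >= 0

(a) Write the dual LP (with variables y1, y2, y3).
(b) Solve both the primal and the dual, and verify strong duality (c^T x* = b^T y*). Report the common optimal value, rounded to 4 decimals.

The standard primal-dual pair for 'max c^T x s.t. A x <= b, x >= 0' is:
  Dual:  min b^T y  s.t.  A^T y >= c,  y >= 0.

So the dual LP is:
  minimize  6y1 + 4y2 + 13y3
  subject to:
    y1 + 2y3 >= 2
    y2 + 4y3 >= 2
    y1, y2, y3 >= 0

Solving the primal: x* = (6, 0.25).
  primal value c^T x* = 12.5.
Solving the dual: y* = (1, 0, 0.5).
  dual value b^T y* = 12.5.
Strong duality: c^T x* = b^T y*. Confirmed.

12.5


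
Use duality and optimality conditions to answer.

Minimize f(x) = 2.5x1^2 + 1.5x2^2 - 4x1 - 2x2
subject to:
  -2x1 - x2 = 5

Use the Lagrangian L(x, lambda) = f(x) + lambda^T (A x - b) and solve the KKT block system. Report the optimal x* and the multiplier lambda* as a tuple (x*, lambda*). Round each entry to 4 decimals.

Form the Lagrangian:
  L(x, lambda) = (1/2) x^T Q x + c^T x + lambda^T (A x - b)
Stationarity (grad_x L = 0): Q x + c + A^T lambda = 0.
Primal feasibility: A x = b.

This gives the KKT block system:
  [ Q   A^T ] [ x     ]   [-c ]
  [ A    0  ] [ lambda ] = [ b ]

Solving the linear system:
  x*      = (-1.7647, -1.4706)
  lambda* = (-6.4118)
  f(x*)   = 21.0294

x* = (-1.7647, -1.4706), lambda* = (-6.4118)


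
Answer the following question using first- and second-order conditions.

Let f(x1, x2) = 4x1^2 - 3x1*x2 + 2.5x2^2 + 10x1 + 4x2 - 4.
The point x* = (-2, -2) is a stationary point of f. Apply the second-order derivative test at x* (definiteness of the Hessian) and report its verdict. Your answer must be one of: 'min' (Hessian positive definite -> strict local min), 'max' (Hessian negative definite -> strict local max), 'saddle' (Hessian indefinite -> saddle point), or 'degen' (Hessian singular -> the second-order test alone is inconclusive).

Compute the Hessian H = grad^2 f:
  H = [[8, -3], [-3, 5]]
Verify stationarity: grad f(x*) = H x* + g = (0, 0).
Eigenvalues of H: 3.1459, 9.8541.
Both eigenvalues > 0, so H is positive definite -> x* is a strict local min.

min


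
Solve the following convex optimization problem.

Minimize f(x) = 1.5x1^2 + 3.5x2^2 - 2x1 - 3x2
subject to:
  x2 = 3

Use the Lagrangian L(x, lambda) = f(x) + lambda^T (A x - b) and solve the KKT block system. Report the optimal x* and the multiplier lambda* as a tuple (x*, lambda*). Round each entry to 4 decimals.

Form the Lagrangian:
  L(x, lambda) = (1/2) x^T Q x + c^T x + lambda^T (A x - b)
Stationarity (grad_x L = 0): Q x + c + A^T lambda = 0.
Primal feasibility: A x = b.

This gives the KKT block system:
  [ Q   A^T ] [ x     ]   [-c ]
  [ A    0  ] [ lambda ] = [ b ]

Solving the linear system:
  x*      = (0.6667, 3)
  lambda* = (-18)
  f(x*)   = 21.8333

x* = (0.6667, 3), lambda* = (-18)


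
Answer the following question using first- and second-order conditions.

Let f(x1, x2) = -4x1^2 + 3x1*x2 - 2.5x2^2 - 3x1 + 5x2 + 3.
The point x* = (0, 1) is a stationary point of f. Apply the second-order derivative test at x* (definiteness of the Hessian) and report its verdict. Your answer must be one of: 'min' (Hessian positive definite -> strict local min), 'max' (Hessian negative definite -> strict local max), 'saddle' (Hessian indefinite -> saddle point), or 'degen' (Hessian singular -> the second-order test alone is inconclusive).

Compute the Hessian H = grad^2 f:
  H = [[-8, 3], [3, -5]]
Verify stationarity: grad f(x*) = H x* + g = (0, 0).
Eigenvalues of H: -9.8541, -3.1459.
Both eigenvalues < 0, so H is negative definite -> x* is a strict local max.

max
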